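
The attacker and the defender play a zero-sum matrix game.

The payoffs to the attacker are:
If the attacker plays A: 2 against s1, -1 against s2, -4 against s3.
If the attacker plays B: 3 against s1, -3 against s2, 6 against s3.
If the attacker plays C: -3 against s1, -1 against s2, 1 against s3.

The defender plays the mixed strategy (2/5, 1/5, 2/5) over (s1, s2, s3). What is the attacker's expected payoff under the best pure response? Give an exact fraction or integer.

A: (2)·(2/5) + (-1)·(1/5) + (-4)·(2/5) = -1.
B: (3)·(2/5) + (-3)·(1/5) + (6)·(2/5) = 3.
C: (-3)·(2/5) + (-1)·(1/5) + (1)·(2/5) = -1.
The best pure response is B with expected payoff 3.

3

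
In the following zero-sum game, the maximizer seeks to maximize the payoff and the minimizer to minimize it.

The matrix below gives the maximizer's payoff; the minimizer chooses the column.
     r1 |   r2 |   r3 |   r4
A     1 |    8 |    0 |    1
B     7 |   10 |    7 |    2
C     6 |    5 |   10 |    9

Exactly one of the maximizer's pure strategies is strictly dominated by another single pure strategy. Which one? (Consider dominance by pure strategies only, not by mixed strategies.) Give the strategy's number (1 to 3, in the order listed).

1

Compare A with B: 7 > 1, 10 > 8, 7 > 0, 2 > 1.
So B strictly dominates A for the maximizer; A is strictly dominated.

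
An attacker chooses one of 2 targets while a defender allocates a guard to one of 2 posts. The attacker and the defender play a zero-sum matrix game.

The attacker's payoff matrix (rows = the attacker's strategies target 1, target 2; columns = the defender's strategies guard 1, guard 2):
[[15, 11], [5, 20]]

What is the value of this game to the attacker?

Row minima are 11 and 5, so the attacker's maximin is 11; column maxima are 15 and 20, so the defender's minimax is 15. These differ, so the equilibrium is in mixed strategies.
Let the attacker play target 1 with probability p. The defender is indifferent when 15p + 5(1−p) = 11p + 20(1−p), giving p = 15/19.
Let the defender play guard 1 with probability q. The attacker is indifferent when 15q + 11(1−q) = 5q + 20(1−q), giving q = 9/19.
The value is 15·(9/19) + (11)·(10/19) = 245/19.

245/19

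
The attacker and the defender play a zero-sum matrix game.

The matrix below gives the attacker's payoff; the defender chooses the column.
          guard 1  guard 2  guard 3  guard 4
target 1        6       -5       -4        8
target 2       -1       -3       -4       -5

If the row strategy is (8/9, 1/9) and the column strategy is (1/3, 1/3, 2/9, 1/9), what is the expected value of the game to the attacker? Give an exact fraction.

Against (1/3, 1/3, 2/9, 1/9), each row's expected payoff is target 1: 1/3; target 2: -25/9.
Taking the (8/9, 1/9)-weighted average: (8/9)·(1/3) + (1/9)·(-25/9) = -1/81.

-1/81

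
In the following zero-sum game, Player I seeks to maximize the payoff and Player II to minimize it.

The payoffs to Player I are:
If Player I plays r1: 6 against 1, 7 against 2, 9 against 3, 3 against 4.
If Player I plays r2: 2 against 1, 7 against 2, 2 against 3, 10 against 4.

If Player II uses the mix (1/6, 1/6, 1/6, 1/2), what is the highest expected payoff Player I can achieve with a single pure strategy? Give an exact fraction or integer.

r1: (6)·(1/6) + (7)·(1/6) + (9)·(1/6) + (3)·(1/2) = 31/6.
r2: (2)·(1/6) + (7)·(1/6) + (2)·(1/6) + (10)·(1/2) = 41/6.
The best pure response is r2 with expected payoff 41/6.

41/6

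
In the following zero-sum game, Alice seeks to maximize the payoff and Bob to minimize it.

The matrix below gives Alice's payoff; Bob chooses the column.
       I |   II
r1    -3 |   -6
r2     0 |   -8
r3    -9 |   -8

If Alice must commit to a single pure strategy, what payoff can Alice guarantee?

The worst-case payoff for each row is r1: -6, r2: -8, r3: -9.
The best of these is -6.

-6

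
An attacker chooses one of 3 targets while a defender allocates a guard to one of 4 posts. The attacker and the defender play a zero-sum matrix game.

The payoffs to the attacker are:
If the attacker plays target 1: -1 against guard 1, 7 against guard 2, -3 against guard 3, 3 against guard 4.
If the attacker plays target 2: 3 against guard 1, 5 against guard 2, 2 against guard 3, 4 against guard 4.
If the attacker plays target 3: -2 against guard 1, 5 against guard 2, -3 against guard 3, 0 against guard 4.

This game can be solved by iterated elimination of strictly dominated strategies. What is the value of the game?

Column guard 1 is strictly dominated by guard 3 for the defender (-3<-1, 2<3, -3<-2); eliminate guard 1.
Column guard 4 is strictly dominated by guard 3 for the defender (-3<3, 2<4, -3<0); eliminate guard 4.
Column guard 2 is strictly dominated by guard 3 for the defender (-3<7, 2<5, -3<5); eliminate guard 2.
Row target 3 is strictly dominated by row target 2 (2>-3); eliminate target 3.
Row target 1 is strictly dominated by row target 2 (2>-3); eliminate target 1.
Only (target 2, guard 3) remains, with payoff 2.

2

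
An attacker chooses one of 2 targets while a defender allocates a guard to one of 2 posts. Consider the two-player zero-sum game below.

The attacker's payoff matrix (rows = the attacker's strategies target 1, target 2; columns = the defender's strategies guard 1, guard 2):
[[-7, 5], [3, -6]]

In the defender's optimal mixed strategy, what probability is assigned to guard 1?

11/21

Row minima are -7 and -6, so the attacker's maximin is -6; column maxima are 3 and 5, so the defender's minimax is 3. These differ, so the equilibrium is in mixed strategies.
Let the defender play guard 1 with probability q. The attacker is indifferent when −7q + 5(1−q) = 3q − 6(1−q), giving q = 11/21.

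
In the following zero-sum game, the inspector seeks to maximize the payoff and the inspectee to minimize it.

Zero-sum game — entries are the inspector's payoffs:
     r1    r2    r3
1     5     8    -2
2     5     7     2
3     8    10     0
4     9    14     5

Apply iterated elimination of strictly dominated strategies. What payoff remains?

Column r1 is strictly dominated by r3 for the inspectee (-2<5, 2<5, 0<8, 5<9); eliminate r1.
Column r2 is strictly dominated by r3 for the inspectee (-2<8, 2<7, 0<10, 5<14); eliminate r2.
Row 2 is strictly dominated by row 4 (5>2); eliminate 2.
Row 1 is strictly dominated by row 3 (0>-2); eliminate 1.
Row 3 is strictly dominated by row 4 (5>0); eliminate 3.
Only (4, r3) remains, with payoff 5.

5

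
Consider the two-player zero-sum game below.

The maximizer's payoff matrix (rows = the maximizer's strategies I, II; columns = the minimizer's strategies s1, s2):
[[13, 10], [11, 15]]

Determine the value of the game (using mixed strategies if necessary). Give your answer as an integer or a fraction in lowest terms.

85/7

Row minima are 10 and 11, so the maximizer's maximin is 11; column maxima are 13 and 15, so the minimizer's minimax is 13. These differ, so the equilibrium is in mixed strategies.
Let the maximizer play I with probability p. The minimizer is indifferent when 13p + 11(1−p) = 10p + 15(1−p), giving p = 4/7.
Let the minimizer play s1 with probability q. The maximizer is indifferent when 13q + 10(1−q) = 11q + 15(1−q), giving q = 5/7.
The value is 13·(5/7) + (10)·(2/7) = 85/7.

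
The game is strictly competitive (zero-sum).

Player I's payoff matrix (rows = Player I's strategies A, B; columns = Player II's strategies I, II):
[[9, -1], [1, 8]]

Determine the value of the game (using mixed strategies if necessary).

73/17

Row minima are -1 and 1, so Player I's maximin is 1; column maxima are 9 and 8, so Player II's minimax is 8. These differ, so the equilibrium is in mixed strategies.
Let Player I play A with probability p. Player II is indifferent when 9p + (1−p) = −p + 8(1−p), giving p = 7/17.
Let Player II play I with probability q. Player I is indifferent when 9q − (1−q) = q + 8(1−q), giving q = 9/17.
The value is 9·(9/17) + (-1)·(8/17) = 73/17.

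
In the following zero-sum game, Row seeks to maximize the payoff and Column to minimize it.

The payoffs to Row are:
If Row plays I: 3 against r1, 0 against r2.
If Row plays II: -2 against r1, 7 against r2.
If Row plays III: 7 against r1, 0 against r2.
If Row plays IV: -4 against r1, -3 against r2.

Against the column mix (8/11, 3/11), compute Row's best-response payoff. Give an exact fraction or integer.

I: (3)·(8/11) + (0)·(3/11) = 24/11.
II: (-2)·(8/11) + (7)·(3/11) = 5/11.
III: (7)·(8/11) + (0)·(3/11) = 56/11.
IV: (-4)·(8/11) + (-3)·(3/11) = -41/11.
The best pure response is III with expected payoff 56/11.

56/11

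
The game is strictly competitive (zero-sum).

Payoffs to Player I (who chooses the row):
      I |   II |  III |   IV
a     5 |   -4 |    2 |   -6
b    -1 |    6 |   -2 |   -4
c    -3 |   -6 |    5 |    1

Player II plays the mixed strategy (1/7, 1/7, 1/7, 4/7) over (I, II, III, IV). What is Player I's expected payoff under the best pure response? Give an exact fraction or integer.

a: (5)·(1/7) + (-4)·(1/7) + (2)·(1/7) + (-6)·(4/7) = -3.
b: (-1)·(1/7) + (6)·(1/7) + (-2)·(1/7) + (-4)·(4/7) = -13/7.
c: (-3)·(1/7) + (-6)·(1/7) + (5)·(1/7) + (1)·(4/7) = 0.
The best pure response is c with expected payoff 0.

0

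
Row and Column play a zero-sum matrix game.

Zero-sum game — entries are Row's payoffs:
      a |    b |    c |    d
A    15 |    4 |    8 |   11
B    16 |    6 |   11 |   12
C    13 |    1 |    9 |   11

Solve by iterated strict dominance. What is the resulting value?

6

Column c is strictly dominated by b for Column (4<8, 6<11, 1<9); eliminate c.
Row C is strictly dominated by row B (16>13, 6>1, 12>11); eliminate C.
Row A is strictly dominated by row B (16>15, 6>4, 12>11); eliminate A.
Column d is strictly dominated by b for Column (6<12); eliminate d.
Column a is strictly dominated by b for Column (6<16); eliminate a.
Only (B, b) remains, with payoff 6.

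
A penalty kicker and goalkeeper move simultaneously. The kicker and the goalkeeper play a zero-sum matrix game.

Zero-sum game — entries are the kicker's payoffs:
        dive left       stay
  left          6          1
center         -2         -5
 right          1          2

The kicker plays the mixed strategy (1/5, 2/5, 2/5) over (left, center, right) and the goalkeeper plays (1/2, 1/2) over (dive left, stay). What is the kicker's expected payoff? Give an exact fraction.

-1/10

Against (1/2, 1/2), each row's expected payoff is left: 7/2; center: -7/2; right: 3/2.
Taking the (1/5, 2/5, 2/5)-weighted average: (1/5)·(7/2) + (2/5)·(-7/2) + (2/5)·(3/2) = -1/10.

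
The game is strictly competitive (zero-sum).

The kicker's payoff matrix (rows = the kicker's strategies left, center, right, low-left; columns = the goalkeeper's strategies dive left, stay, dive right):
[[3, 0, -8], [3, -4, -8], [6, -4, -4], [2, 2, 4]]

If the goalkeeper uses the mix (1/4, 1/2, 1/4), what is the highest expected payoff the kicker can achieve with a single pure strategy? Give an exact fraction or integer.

5/2

left: (3)·(1/4) + (0)·(1/2) + (-8)·(1/4) = -5/4.
center: (3)·(1/4) + (-4)·(1/2) + (-8)·(1/4) = -13/4.
right: (6)·(1/4) + (-4)·(1/2) + (-4)·(1/4) = -3/2.
low-left: (2)·(1/4) + (2)·(1/2) + (4)·(1/4) = 5/2.
The best pure response is low-left with expected payoff 5/2.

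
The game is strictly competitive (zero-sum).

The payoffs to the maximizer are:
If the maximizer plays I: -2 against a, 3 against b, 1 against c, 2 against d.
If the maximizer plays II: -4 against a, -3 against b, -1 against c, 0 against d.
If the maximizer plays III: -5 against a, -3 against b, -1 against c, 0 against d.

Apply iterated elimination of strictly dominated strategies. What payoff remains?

Column c is strictly dominated by a for the minimizer (-2<1, -4<-1, -5<-1); eliminate c.
Column b is strictly dominated by a for the minimizer (-2<3, -4<-3, -5<-3); eliminate b.
Column d is strictly dominated by a for the minimizer (-2<2, -4<0, -5<0); eliminate d.
Row II is strictly dominated by row I (-2>-4); eliminate II.
Row III is strictly dominated by row I (-2>-5); eliminate III.
Only (I, a) remains, with payoff -2.

-2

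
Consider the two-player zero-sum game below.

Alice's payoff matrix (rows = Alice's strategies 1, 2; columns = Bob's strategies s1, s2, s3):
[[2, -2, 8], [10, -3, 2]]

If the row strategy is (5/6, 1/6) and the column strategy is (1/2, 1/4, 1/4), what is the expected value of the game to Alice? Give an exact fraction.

23/8

Against (1/2, 1/4, 1/4), each row's expected payoff is 1: 5/2; 2: 19/4.
Taking the (5/6, 1/6)-weighted average: (5/6)·(5/2) + (1/6)·(19/4) = 23/8.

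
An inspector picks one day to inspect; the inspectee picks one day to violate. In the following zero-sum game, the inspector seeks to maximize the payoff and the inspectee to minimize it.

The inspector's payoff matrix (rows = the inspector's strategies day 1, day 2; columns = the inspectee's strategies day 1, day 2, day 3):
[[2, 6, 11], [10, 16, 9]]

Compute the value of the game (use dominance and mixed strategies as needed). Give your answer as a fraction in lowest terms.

46/5

Column day 2 is strictly dominated by day 1 for the inspectee (it gives the inspector more in every row).
The remaining 2×2 game on (day 1, day 2) × (day 1, day 3) has no saddle point. Let the inspector play day 1 with probability p; indifference gives 2p + 10(1−p) = 11p + 9(1−p), so p = 1/10.
Similarly the inspectee's optimal q on day 1 is 1/5, and the value is 2·(1/5) + (11)·(4/5) = 46/5.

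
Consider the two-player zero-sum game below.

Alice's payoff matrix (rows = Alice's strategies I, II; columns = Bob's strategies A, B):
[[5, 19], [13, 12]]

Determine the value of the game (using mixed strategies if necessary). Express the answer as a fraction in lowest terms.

187/15

Row minima are 5 and 12, so Alice's maximin is 12; column maxima are 13 and 19, so Bob's minimax is 13. These differ, so the equilibrium is in mixed strategies.
Let Alice play I with probability p. Bob is indifferent when 5p + 13(1−p) = 19p + 12(1−p), giving p = 1/15.
Let Bob play A with probability q. Alice is indifferent when 5q + 19(1−q) = 13q + 12(1−q), giving q = 7/15.
The value is 5·(7/15) + (19)·(8/15) = 187/15.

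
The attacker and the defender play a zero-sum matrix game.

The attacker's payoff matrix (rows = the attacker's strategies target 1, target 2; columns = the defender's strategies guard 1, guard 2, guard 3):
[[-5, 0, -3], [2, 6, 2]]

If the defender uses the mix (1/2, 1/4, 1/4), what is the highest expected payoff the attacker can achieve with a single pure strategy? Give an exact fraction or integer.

3

target 1: (-5)·(1/2) + (0)·(1/4) + (-3)·(1/4) = -13/4.
target 2: (2)·(1/2) + (6)·(1/4) + (2)·(1/4) = 3.
The best pure response is target 2 with expected payoff 3.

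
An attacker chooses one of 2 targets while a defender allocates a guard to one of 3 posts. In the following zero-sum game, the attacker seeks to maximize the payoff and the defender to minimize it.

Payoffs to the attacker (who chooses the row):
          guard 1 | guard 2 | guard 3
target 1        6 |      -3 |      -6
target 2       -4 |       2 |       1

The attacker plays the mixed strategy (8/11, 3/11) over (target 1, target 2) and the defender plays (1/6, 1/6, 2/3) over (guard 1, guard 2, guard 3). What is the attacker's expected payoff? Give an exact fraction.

-27/11

Against (1/6, 1/6, 2/3), each row's expected payoff is target 1: -7/2; target 2: 1/3.
Taking the (8/11, 3/11)-weighted average: (8/11)·(-7/2) + (3/11)·(1/3) = -27/11.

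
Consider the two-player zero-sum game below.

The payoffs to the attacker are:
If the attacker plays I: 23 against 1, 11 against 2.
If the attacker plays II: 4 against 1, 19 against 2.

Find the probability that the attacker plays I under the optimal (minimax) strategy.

5/9

Row minima are 11 and 4, so the attacker's maximin is 11; column maxima are 23 and 19, so the defender's minimax is 19. These differ, so the equilibrium is in mixed strategies.
Let the attacker play I with probability p. The defender is indifferent when 23p + 4(1−p) = 11p + 19(1−p), giving p = 5/9.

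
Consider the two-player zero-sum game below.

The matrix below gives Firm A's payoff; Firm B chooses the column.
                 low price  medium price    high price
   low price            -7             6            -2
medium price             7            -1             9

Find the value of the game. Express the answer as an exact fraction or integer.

5/3

Column high price is strictly dominated by low price for Firm B (it gives Firm A more in every row).
The remaining 2×2 game on (low price, medium price) × (low price, medium price) has no saddle point. Let Firm A play low price with probability p; indifference gives −7p + 7(1−p) = 6p − (1−p), so p = 8/21.
Similarly Firm B's optimal q on low price is 1/3, and the value is -7·(1/3) + (6)·(2/3) = 5/3.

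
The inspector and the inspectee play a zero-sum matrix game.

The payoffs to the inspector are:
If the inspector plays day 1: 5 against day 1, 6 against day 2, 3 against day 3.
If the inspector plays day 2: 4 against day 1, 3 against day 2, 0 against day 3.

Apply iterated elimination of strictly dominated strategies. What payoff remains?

3

Row day 2 is strictly dominated by row day 1 (5>4, 6>3, 3>0); eliminate day 2.
Column day 2 is strictly dominated by day 1 for the inspectee (5<6); eliminate day 2.
Column day 1 is strictly dominated by day 3 for the inspectee (3<5); eliminate day 1.
Only (day 1, day 3) remains, with payoff 3.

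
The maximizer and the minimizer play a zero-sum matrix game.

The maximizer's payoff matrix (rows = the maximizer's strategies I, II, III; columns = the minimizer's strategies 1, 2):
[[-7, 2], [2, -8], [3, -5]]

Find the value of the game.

-29/17

Row II is strictly dominated by row III, so the maximizer never plays it.
The remaining 2×2 game on (I, III) × (1, 2) has no saddle point. Let the maximizer play I with probability p; indifference gives −7p + 3(1−p) = 2p − 5(1−p), so p = 8/17.
Similarly the minimizer's optimal q on 1 is 7/17, and the value is -7·(7/17) + (2)·(10/17) = -29/17.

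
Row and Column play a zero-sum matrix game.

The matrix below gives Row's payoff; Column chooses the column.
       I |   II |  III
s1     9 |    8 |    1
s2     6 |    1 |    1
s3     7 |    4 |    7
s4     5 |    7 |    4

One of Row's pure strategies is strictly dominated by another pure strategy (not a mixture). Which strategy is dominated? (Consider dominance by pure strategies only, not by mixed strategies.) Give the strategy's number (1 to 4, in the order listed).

2

Compare s2 with s3: 7 > 6, 4 > 1, 7 > 1.
So s3 strictly dominates s2 for Row; s2 is strictly dominated.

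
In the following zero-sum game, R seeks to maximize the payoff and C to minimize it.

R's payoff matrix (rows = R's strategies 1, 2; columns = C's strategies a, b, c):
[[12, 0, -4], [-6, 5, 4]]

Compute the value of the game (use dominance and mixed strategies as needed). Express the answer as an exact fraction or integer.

12/13

Column b is strictly dominated by c for C (it gives R more in every row).
The remaining 2×2 game on (1, 2) × (a, c) has no saddle point. Let R play 1 with probability p; indifference gives 12p − 6(1−p) = −4p + 4(1−p), so p = 5/13.
Similarly C's optimal q on a is 4/13, and the value is 12·(4/13) + (-4)·(9/13) = 12/13.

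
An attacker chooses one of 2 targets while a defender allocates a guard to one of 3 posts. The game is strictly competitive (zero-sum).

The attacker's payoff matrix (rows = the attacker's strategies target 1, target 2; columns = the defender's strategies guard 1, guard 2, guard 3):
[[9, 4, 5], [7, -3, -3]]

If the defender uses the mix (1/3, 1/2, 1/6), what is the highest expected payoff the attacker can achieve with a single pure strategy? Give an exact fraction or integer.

target 1: (9)·(1/3) + (4)·(1/2) + (5)·(1/6) = 35/6.
target 2: (7)·(1/3) + (-3)·(1/2) + (-3)·(1/6) = 1/3.
The best pure response is target 1 with expected payoff 35/6.

35/6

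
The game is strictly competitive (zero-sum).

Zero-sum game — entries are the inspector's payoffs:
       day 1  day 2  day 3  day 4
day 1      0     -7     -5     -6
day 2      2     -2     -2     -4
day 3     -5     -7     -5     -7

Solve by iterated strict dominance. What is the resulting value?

Row day 3 is strictly dominated by row day 2 (2>-5, -2>-7, -2>-5, -4>-7); eliminate day 3.
Row day 1 is strictly dominated by row day 2 (2>0, -2>-7, -2>-5, -4>-6); eliminate day 1.
Column day 1 is strictly dominated by day 2 for the inspectee (-2<2); eliminate day 1.
Column day 3 is strictly dominated by day 4 for the inspectee (-4<-2); eliminate day 3.
Column day 2 is strictly dominated by day 4 for the inspectee (-4<-2); eliminate day 2.
Only (day 2, day 4) remains, with payoff -4.

-4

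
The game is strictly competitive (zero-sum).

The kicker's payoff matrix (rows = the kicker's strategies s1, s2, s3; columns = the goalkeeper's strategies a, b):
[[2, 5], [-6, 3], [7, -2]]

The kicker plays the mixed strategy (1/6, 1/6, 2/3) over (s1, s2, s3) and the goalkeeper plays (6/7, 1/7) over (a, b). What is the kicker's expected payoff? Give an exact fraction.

Against (6/7, 1/7), each row's expected payoff is s1: 17/7; s2: -33/7; s3: 40/7.
Taking the (1/6, 1/6, 2/3)-weighted average: (1/6)·(17/7) + (1/6)·(-33/7) + (2/3)·(40/7) = 24/7.

24/7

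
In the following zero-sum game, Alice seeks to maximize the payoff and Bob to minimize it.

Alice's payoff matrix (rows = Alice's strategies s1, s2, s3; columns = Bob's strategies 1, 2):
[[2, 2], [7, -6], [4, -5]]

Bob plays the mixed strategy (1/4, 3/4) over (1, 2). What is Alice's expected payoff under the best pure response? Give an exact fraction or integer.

2

s1: (2)·(1/4) + (2)·(3/4) = 2.
s2: (7)·(1/4) + (-6)·(3/4) = -11/4.
s3: (4)·(1/4) + (-5)·(3/4) = -11/4.
The best pure response is s1 with expected payoff 2.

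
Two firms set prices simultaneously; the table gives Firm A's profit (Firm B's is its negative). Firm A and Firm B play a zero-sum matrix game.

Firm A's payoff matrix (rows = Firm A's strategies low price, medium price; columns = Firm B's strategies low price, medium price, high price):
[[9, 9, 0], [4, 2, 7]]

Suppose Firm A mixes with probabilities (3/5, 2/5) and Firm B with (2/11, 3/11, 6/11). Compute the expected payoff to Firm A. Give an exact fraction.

247/55

Against (2/11, 3/11, 6/11), each row's expected payoff is low price: 45/11; medium price: 56/11.
Taking the (3/5, 2/5)-weighted average: (3/5)·(45/11) + (2/5)·(56/11) = 247/55.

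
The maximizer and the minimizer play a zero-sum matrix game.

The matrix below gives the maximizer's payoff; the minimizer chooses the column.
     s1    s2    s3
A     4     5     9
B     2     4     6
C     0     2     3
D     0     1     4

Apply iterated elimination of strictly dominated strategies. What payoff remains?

Row D is strictly dominated by row A (4>0, 5>1, 9>4); eliminate D.
Column s2 is strictly dominated by s1 for the minimizer (4<5, 2<4, 0<2); eliminate s2.
Row B is strictly dominated by row A (4>2, 9>6); eliminate B.
Column s3 is strictly dominated by s1 for the minimizer (4<9, 0<3); eliminate s3.
Row C is strictly dominated by row A (4>0); eliminate C.
Only (A, s1) remains, with payoff 4.

4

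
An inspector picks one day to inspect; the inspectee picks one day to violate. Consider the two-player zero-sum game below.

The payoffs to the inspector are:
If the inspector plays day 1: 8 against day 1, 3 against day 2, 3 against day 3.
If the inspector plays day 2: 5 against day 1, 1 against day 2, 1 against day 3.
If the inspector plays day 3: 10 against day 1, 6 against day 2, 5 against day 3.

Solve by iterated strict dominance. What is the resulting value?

5

Row day 2 is strictly dominated by row day 1 (8>5, 3>1, 3>1); eliminate day 2.
Column day 1 is strictly dominated by day 2 for the inspectee (3<8, 6<10); eliminate day 1.
Row day 1 is strictly dominated by row day 3 (6>3, 5>3); eliminate day 1.
Column day 2 is strictly dominated by day 3 for the inspectee (5<6); eliminate day 2.
Only (day 3, day 3) remains, with payoff 5.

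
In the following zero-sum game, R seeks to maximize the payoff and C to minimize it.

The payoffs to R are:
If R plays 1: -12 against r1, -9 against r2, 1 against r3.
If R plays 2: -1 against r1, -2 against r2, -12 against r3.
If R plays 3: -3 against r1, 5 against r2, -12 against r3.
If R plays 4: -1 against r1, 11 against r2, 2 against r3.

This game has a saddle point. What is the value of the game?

Row minima: -12, -12, -12, -1 → R's maximin is -1.
Column maxima: -1, 11, 2 → C's minimax is -1.
They coincide at (4, r1), so the value is -1.

-1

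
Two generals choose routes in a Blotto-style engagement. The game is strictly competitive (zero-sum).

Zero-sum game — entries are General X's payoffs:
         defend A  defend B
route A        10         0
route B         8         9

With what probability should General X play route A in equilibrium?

Row minima are 0 and 8, so General X's maximin is 8; column maxima are 10 and 9, so General Y's minimax is 9. These differ, so the equilibrium is in mixed strategies.
Let General X play route A with probability p. General Y is indifferent when 10p + 8(1−p) = 9(1−p), giving p = 1/11.

1/11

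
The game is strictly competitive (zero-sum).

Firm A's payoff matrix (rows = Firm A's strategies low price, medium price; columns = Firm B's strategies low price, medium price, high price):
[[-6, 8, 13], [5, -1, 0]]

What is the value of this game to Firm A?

Column high price is strictly dominated by medium price for Firm B (it gives Firm A more in every row).
The remaining 2×2 game on (low price, medium price) × (low price, medium price) has no saddle point. Let Firm A play low price with probability p; indifference gives −6p + 5(1−p) = 8p − (1−p), so p = 3/10.
Similarly Firm B's optimal q on low price is 9/20, and the value is -6·(9/20) + (8)·(11/20) = 17/10.

17/10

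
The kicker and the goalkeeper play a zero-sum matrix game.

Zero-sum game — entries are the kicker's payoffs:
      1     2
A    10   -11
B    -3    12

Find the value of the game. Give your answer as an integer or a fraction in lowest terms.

Row minima are -11 and -3, so the kicker's maximin is -3; column maxima are 10 and 12, so the goalkeeper's minimax is 10. These differ, so the equilibrium is in mixed strategies.
Let the kicker play A with probability p. The goalkeeper is indifferent when 10p − 3(1−p) = −11p + 12(1−p), giving p = 5/12.
Let the goalkeeper play 1 with probability q. The kicker is indifferent when 10q − 11(1−q) = −3q + 12(1−q), giving q = 23/36.
The value is 10·(23/36) + (-11)·(13/36) = 29/12.

29/12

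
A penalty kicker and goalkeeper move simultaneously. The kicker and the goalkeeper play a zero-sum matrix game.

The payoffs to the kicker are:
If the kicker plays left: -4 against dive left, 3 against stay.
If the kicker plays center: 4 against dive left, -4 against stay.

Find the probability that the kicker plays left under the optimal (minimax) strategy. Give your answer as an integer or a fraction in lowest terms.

Row minima are -4 and -4, so the kicker's maximin is -4; column maxima are 4 and 3, so the goalkeeper's minimax is 3. These differ, so the equilibrium is in mixed strategies.
Let the kicker play left with probability p. The goalkeeper is indifferent when −4p + 4(1−p) = 3p − 4(1−p), giving p = 8/15.

8/15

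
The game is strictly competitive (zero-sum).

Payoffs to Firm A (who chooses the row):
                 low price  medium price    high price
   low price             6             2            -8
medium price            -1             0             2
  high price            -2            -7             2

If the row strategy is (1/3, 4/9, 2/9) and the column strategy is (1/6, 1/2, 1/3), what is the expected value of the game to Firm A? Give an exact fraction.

-19/27

Against (1/6, 1/2, 1/3), each row's expected payoff is low price: -2/3; medium price: 1/2; high price: -19/6.
Taking the (1/3, 4/9, 2/9)-weighted average: (1/3)·(-2/3) + (4/9)·(1/2) + (2/9)·(-19/6) = -19/27.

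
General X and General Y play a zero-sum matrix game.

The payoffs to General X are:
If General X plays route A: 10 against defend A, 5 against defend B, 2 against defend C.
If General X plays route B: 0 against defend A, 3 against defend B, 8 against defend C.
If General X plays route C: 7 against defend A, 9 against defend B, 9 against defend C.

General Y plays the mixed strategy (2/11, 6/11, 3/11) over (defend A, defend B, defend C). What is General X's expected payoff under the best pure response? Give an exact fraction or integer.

route A: (10)·(2/11) + (5)·(6/11) + (2)·(3/11) = 56/11.
route B: (0)·(2/11) + (3)·(6/11) + (8)·(3/11) = 42/11.
route C: (7)·(2/11) + (9)·(6/11) + (9)·(3/11) = 95/11.
The best pure response is route C with expected payoff 95/11.

95/11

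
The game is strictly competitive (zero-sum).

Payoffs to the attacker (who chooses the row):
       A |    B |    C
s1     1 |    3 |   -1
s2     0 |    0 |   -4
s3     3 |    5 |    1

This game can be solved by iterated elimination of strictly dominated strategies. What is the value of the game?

1

Row s1 is strictly dominated by row s3 (3>1, 5>3, 1>-1); eliminate s1.
Row s2 is strictly dominated by row s3 (3>0, 5>0, 1>-4); eliminate s2.
Column B is strictly dominated by A for the defender (3<5); eliminate B.
Column A is strictly dominated by C for the defender (1<3); eliminate A.
Only (s3, C) remains, with payoff 1.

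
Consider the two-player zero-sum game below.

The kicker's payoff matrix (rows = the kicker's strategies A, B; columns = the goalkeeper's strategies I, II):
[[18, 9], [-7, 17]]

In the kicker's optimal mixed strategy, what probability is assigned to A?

8/11

Row minima are 9 and -7, so the kicker's maximin is 9; column maxima are 18 and 17, so the goalkeeper's minimax is 17. These differ, so the equilibrium is in mixed strategies.
Let the kicker play A with probability p. The goalkeeper is indifferent when 18p − 7(1−p) = 9p + 17(1−p), giving p = 8/11.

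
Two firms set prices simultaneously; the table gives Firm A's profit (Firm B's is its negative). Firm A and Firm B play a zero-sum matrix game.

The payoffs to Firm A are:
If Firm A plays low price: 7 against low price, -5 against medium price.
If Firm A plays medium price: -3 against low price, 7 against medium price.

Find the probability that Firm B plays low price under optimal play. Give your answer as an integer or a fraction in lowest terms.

Row minima are -5 and -3, so Firm A's maximin is -3; column maxima are 7 and 7, so Firm B's minimax is 7. These differ, so the equilibrium is in mixed strategies.
Let Firm B play low price with probability q. Firm A is indifferent when 7q − 5(1−q) = −3q + 7(1−q), giving q = 6/11.

6/11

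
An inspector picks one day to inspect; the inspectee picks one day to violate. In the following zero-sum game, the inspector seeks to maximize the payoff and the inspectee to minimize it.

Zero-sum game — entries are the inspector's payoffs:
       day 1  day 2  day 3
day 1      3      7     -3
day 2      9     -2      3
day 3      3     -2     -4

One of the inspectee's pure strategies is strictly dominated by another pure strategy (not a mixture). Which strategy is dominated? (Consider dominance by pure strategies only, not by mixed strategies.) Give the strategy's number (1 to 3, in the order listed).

The inspectee prefers columns that give the inspector less. Compare day 1 with day 3: -3 < 3, 3 < 9, -4 < 3.
So day 3 strictly dominates day 1 for the inspectee; day 1 is strictly dominated.

1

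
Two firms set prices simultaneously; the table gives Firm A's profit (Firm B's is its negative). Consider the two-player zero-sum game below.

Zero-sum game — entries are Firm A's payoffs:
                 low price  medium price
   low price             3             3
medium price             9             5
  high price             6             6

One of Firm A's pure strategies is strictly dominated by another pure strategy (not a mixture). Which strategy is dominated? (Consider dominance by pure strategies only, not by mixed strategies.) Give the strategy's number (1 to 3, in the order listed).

Compare low price with medium price: 9 > 3, 5 > 3.
So medium price strictly dominates low price for Firm A; low price is strictly dominated.

1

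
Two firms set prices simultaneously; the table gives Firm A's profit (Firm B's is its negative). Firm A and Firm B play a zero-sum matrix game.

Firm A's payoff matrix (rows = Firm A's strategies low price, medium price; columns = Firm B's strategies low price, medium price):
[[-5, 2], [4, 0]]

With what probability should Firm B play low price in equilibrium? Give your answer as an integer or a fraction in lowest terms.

Row minima are -5 and 0, so Firm A's maximin is 0; column maxima are 4 and 2, so Firm B's minimax is 2. These differ, so the equilibrium is in mixed strategies.
Let Firm B play low price with probability q. Firm A is indifferent when −5q + 2(1−q) = 4q, giving q = 2/11.

2/11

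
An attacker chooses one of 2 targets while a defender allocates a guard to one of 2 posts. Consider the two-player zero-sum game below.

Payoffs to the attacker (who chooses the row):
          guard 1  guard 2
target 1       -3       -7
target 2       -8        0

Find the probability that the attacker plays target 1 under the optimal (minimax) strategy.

2/3

Row minima are -7 and -8, so the attacker's maximin is -7; column maxima are -3 and 0, so the defender's minimax is -3. These differ, so the equilibrium is in mixed strategies.
Let the attacker play target 1 with probability p. The defender is indifferent when −3p − 8(1−p) = −7p, giving p = 2/3.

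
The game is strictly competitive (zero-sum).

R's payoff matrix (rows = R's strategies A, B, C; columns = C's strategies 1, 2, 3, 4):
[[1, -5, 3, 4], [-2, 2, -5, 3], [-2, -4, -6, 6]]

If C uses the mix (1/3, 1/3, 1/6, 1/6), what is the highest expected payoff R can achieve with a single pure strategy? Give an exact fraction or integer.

A: (1)·(1/3) + (-5)·(1/3) + (3)·(1/6) + (4)·(1/6) = -1/6.
B: (-2)·(1/3) + (2)·(1/3) + (-5)·(1/6) + (3)·(1/6) = -1/3.
C: (-2)·(1/3) + (-4)·(1/3) + (-6)·(1/6) + (6)·(1/6) = -2.
The best pure response is A with expected payoff -1/6.

-1/6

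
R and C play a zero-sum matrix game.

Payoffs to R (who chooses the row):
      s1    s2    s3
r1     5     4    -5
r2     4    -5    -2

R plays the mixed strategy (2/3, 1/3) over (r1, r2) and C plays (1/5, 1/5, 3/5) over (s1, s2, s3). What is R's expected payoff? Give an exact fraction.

-19/15

Against (1/5, 1/5, 3/5), each row's expected payoff is r1: -6/5; r2: -7/5.
Taking the (2/3, 1/3)-weighted average: (2/3)·(-6/5) + (1/3)·(-7/5) = -19/15.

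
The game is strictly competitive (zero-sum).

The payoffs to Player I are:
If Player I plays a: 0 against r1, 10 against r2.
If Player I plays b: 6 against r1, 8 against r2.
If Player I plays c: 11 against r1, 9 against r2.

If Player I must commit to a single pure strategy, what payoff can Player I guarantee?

9

The worst-case payoff for each row is a: 0, b: 6, c: 9.
The best of these is 9.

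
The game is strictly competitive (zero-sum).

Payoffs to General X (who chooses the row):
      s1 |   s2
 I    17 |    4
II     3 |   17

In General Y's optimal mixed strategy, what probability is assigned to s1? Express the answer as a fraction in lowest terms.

13/27

Row minima are 4 and 3, so General X's maximin is 4; column maxima are 17 and 17, so General Y's minimax is 17. These differ, so the equilibrium is in mixed strategies.
Let General Y play s1 with probability q. General X is indifferent when 17q + 4(1−q) = 3q + 17(1−q), giving q = 13/27.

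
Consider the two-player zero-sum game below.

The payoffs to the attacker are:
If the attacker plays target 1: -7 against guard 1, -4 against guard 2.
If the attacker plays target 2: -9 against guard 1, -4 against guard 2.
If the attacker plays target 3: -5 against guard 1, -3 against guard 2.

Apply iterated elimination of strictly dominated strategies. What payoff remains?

-5

Column guard 2 is strictly dominated by guard 1 for the defender (-7<-4, -9<-4, -5<-3); eliminate guard 2.
Row target 2 is strictly dominated by row target 1 (-7>-9); eliminate target 2.
Row target 1 is strictly dominated by row target 3 (-5>-7); eliminate target 1.
Only (target 3, guard 1) remains, with payoff -5.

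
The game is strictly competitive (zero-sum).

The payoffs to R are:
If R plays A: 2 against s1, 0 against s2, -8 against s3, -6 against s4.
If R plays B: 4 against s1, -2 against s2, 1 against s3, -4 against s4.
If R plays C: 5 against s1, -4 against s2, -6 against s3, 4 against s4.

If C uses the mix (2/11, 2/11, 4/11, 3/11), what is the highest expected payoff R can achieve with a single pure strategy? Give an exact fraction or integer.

A: (2)·(2/11) + (0)·(2/11) + (-8)·(4/11) + (-6)·(3/11) = -46/11.
B: (4)·(2/11) + (-2)·(2/11) + (1)·(4/11) + (-4)·(3/11) = -4/11.
C: (5)·(2/11) + (-4)·(2/11) + (-6)·(4/11) + (4)·(3/11) = -10/11.
The best pure response is B with expected payoff -4/11.

-4/11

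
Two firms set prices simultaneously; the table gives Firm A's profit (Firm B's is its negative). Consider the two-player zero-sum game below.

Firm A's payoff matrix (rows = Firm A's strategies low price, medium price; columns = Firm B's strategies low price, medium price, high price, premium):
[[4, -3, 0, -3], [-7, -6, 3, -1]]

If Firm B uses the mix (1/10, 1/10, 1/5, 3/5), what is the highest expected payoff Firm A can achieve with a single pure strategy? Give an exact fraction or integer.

low price: (4)·(1/10) + (-3)·(1/10) + (0)·(1/5) + (-3)·(3/5) = -17/10.
medium price: (-7)·(1/10) + (-6)·(1/10) + (3)·(1/5) + (-1)·(3/5) = -13/10.
The best pure response is medium price with expected payoff -13/10.

-13/10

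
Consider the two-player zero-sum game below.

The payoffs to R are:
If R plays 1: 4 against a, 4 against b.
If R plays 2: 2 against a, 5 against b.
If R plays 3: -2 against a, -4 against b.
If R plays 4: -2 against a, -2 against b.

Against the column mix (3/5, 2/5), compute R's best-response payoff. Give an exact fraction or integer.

1: (4)·(3/5) + (4)·(2/5) = 4.
2: (2)·(3/5) + (5)·(2/5) = 16/5.
3: (-2)·(3/5) + (-4)·(2/5) = -14/5.
4: (-2)·(3/5) + (-2)·(2/5) = -2.
The best pure response is 1 with expected payoff 4.

4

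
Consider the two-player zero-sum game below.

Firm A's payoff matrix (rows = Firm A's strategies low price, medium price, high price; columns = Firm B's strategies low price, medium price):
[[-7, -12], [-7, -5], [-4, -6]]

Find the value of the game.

-11/2

Row low price is strictly dominated by row high price, so Firm A never plays it.
The remaining 2×2 game on (medium price, high price) × (low price, medium price) has no saddle point. Let Firm A play medium price with probability p; indifference gives −7p − 4(1−p) = −5p − 6(1−p), so p = 1/2.
Similarly Firm B's optimal q on low price is 1/4, and the value is -7·(1/4) + (-5)·(3/4) = -11/2.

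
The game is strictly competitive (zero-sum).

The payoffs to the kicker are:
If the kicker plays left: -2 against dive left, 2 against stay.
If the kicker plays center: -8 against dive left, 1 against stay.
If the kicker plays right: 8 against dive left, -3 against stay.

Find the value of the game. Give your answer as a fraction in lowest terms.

2/3

Row center is strictly dominated by row left, so the kicker never plays it.
The remaining 2×2 game on (left, right) × (dive left, stay) has no saddle point. Let the kicker play left with probability p; indifference gives −2p + 8(1−p) = 2p − 3(1−p), so p = 11/15.
Similarly the goalkeeper's optimal q on dive left is 1/3, and the value is -2·(1/3) + (2)·(2/3) = 2/3.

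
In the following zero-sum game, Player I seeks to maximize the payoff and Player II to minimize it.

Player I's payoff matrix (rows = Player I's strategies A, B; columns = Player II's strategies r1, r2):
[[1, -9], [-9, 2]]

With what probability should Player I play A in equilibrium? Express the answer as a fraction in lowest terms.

11/21

Row minima are -9 and -9, so Player I's maximin is -9; column maxima are 1 and 2, so Player II's minimax is 1. These differ, so the equilibrium is in mixed strategies.
Let Player I play A with probability p. Player II is indifferent when p − 9(1−p) = −9p + 2(1−p), giving p = 11/21.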